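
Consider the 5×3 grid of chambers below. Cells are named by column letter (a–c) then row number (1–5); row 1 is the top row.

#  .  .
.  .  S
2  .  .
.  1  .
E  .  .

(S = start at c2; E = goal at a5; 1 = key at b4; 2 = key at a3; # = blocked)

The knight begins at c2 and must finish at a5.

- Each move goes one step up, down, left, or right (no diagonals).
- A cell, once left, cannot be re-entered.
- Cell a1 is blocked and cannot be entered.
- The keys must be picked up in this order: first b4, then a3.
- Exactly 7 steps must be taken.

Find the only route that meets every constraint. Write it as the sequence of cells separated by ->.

The waypoints must appear in the order b4, a3, with no cell reused.
Route from c2: 2× down (reaching c4), left to b4, up to b3, left to a3, 2× down (reaching a5) — 7 moves in all.
Check: order respected (1 at step 3, 2 at step 5); 7 moves as required.

c2 -> c3 -> c4 -> b4 -> b3 -> a3 -> a4 -> a5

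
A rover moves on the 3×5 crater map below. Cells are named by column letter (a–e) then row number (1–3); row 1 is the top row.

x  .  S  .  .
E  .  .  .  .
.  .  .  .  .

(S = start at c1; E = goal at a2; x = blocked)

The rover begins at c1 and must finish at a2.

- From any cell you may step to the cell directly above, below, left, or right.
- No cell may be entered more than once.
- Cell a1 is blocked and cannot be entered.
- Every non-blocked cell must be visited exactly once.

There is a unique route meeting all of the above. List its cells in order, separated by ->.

Need to visit all 14 open cells exactly once, starting at c1 and ending at a2.
Cell e1 has only two open neighbours (e2 and d1), so the path must pass straight through it: one of those is the cell it's entered from and the other is where it exits.
Route from c1: left 1 to b1, down 1 to b2, right 2 to d2, up 1 to d1, right 1 to e1, down 2 to e3, left 4 to a3, up 1 to a2 — 13 moves in all.
Check: all 14 open cells covered.

c1 -> b1 -> b2 -> c2 -> d2 -> d1 -> e1 -> e2 -> e3 -> d3 -> c3 -> b3 -> a3 -> a2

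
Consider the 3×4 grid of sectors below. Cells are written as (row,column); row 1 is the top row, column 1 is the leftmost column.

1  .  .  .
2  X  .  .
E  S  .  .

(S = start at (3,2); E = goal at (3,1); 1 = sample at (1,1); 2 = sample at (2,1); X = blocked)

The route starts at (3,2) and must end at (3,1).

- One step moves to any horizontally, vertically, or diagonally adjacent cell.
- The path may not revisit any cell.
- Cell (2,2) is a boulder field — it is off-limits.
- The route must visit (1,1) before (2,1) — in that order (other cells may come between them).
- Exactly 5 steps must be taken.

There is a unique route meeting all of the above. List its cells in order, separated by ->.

(3,2) -> (2,3) -> (1,2) -> (1,1) -> (2,1) -> (3,1)

The waypoints must appear in the order (1,1), (2,1), with no cell reused.
Route from (3,2): up-right 1 to (2,3), up-left 1 to (1,2), left 1 to (1,1), down 2 to (3,1) — 5 moves in all.
Check: order respected (1 at step 3, 2 at step 4); 5 moves as required.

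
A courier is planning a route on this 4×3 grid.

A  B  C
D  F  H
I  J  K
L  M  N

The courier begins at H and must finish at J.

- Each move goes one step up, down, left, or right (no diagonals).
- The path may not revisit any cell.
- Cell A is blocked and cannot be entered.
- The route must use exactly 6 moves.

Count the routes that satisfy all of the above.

Need simple routes of exactly 6 moves from H to J (Manhattan distance 2, so 2 moves are spent on a detour and 2 undoing it).
Enumerating: H C B F D I J | H K N M L I J | H F D I L M J.
That gives 3 routes.

3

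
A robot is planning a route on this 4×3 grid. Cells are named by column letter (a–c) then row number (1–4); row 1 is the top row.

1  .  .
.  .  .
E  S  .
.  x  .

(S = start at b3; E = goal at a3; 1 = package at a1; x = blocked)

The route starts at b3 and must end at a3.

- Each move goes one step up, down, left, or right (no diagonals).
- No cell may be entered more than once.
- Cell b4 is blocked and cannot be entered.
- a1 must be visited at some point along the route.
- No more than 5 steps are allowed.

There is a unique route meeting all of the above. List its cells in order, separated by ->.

b3 -> b2 -> b1 -> a1 -> a2 -> a3

Any route must reach a1 and still end at a3 within 5 moves, so the order of the required stops is forced.
Route from b3: up 2 to b1, left 1 to a1, down 2 to a3 — 5 moves in all.
Check: all required cells visited; 5 ≤ 5 moves.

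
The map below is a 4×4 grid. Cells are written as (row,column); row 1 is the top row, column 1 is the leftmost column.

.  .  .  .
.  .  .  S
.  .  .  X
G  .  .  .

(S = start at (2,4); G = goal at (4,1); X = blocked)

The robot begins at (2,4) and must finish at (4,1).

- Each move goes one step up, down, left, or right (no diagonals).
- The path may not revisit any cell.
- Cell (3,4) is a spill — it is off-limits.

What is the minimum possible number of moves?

5

The Manhattan distance from (2,4) to (4,1) is |2−4| + |4−1| = 5, so at least 5 moves are needed.
A route of 5 moves achieves this: (2,4) → (2,3) → (3,3) → (4,3) → (4,2) → (4,1).
Since 5 matches the lower bound, it is optimal.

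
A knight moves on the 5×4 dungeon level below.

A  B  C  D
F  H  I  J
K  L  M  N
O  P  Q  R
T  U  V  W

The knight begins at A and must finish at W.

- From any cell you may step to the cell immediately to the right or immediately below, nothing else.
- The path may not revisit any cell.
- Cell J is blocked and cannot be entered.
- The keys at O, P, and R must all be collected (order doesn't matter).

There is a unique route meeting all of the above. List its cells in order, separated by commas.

A, F, K, O, P, Q, R, W

Moves only go right or down, so the column and row indices never decrease.
Route from A: down 3 to O, right 3 to R, down 1 to W — 7 moves in all.
Check: all required cells visited.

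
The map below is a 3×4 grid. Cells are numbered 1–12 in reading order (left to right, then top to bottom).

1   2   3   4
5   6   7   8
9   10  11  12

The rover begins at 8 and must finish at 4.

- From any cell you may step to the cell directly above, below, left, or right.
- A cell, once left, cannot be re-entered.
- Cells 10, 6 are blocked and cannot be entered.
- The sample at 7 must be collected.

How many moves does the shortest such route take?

3

Any route passes through 7 somewhere between 8 and 4. Summing Manhattan distances along the two legs (8 → 7 → 4) gives a lower bound of 1 + 2 = 3 moves.
A route of 3 moves achieves this: 8 → 7 → 3 → 4.
Since 3 matches the lower bound, it is optimal.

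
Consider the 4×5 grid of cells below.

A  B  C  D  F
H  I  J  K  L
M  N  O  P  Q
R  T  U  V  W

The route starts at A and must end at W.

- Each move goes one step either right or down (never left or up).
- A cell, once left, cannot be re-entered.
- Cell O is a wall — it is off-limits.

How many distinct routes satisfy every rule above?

A right/down-only route from A to W makes exactly 3 down-moves and 4 right-moves in some order.
With no other constraints that would be C(7,3) = 35 routes.
Subtract routes through each blocked cell (inclusion–exclusion for overlaps): − through O: 18 → 17.
That gives 17 routes.

17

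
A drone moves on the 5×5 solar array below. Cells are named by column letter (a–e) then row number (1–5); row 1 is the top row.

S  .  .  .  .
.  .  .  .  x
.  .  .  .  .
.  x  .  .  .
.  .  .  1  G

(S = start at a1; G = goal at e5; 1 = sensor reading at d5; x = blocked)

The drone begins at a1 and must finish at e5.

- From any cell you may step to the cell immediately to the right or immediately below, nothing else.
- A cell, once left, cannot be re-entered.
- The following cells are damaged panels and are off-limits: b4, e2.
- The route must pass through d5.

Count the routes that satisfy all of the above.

23

A right/down-only route from a1 to e5 makes exactly 4 down-moves and 4 right-moves in some order.
With no other constraints that would be C(8,4) = 70 routes.
Split at d5 and multiply the segment counts (each segment already excludes blocked cells): a1→d5: 23; d5→e5: 1; product = 23.
That gives 23 routes.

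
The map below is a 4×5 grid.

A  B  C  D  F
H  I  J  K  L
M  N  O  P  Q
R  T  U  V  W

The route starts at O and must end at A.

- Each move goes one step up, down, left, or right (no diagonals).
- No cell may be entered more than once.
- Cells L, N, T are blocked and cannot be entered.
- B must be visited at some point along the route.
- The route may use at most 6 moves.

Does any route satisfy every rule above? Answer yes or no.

One route that works: O → J → C → B → A.

yes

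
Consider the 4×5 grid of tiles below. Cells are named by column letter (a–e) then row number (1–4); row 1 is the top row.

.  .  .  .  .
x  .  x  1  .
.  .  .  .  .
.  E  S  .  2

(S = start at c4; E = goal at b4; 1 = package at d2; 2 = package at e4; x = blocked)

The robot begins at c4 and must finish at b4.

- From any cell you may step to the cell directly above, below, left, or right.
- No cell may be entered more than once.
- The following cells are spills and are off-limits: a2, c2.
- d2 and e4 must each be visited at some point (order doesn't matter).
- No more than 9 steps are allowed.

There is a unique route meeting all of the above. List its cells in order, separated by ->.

The 9-move cap with required stops at d2, e4 leaves no slack for detours.
Route from c4: right 2 to e4, up 2 to e2, left 1 to d2, down 1 to d3, left 2 to b3, down 1 to b4 — 9 moves in all.
Check: all required cells visited; 9 ≤ 9 moves.

c4 -> d4 -> e4 -> e3 -> e2 -> d2 -> d3 -> c3 -> b3 -> b4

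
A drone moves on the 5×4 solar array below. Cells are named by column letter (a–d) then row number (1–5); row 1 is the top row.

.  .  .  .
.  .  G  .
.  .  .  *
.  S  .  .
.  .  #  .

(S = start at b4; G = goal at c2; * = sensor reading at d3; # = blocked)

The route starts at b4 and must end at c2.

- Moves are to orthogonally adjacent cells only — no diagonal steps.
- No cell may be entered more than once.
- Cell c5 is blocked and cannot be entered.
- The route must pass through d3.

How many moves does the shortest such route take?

Any route passes through d3 somewhere between b4 and c2. Summing Manhattan distances along the two legs (b4 → d3 → c2) gives a lower bound of 3 + 2 = 5 moves.
A route of 5 moves achieves this: b4 → b3 → c3 → d3 → d2 → c2.
Since 5 matches the lower bound, it is optimal.

5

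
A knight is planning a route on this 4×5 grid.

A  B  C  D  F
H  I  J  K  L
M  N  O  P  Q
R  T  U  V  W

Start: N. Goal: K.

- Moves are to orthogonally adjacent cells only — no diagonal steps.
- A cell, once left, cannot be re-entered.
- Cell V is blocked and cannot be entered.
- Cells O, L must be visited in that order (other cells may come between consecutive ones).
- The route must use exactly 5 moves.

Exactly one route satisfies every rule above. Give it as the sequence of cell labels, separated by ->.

N -> O -> P -> Q -> L -> K

The waypoints must appear in the order O, L, with no cell reused.
Route from N: right 3 to Q, up 1 to L, left 1 to K — 5 moves in all.
Check: order respected (O at step 1, L at step 4); 5 moves as required.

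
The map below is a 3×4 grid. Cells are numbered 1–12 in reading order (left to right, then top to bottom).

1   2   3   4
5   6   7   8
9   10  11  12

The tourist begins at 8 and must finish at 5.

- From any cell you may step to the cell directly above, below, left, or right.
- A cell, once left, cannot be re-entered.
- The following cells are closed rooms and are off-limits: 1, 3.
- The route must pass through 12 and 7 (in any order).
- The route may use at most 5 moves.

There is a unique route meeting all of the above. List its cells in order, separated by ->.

8 -> 12 -> 11 -> 7 -> 6 -> 5

The 5-move cap with required stops at 12, 7 leaves no slack for detours.
Route from 8: down 1 to 12, left 1 to 11, up 1 to 7, left 2 to 5 — 5 moves in all.
Check: all required cells visited; 5 ≤ 5 moves.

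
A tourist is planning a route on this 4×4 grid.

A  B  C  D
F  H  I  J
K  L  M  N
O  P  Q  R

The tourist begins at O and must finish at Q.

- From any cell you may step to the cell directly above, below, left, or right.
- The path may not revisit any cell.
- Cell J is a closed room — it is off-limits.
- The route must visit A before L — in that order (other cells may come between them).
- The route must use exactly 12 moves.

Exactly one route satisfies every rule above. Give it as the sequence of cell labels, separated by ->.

The waypoints must appear in the order A, L, with no cell reused.
Route from O: up 3 to A, right 2 to C, down 1 to I, left 1 to H, down 1 to L, right 2 to N, down 1 to R, left 1 to Q — 12 moves in all.
Check: order respected (A at step 3, L at step 8); 12 moves as required.

O -> K -> F -> A -> B -> C -> I -> H -> L -> M -> N -> R -> Q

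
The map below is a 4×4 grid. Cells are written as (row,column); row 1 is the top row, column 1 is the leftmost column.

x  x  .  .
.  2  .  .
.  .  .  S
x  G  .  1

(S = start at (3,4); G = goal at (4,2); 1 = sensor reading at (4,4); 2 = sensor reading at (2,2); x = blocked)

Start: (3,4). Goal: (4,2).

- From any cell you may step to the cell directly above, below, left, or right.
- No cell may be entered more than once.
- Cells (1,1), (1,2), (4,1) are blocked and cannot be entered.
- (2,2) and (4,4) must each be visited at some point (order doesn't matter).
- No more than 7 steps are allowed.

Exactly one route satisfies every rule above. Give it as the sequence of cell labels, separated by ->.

(3,4) -> (4,4) -> (4,3) -> (3,3) -> (2,3) -> (2,2) -> (3,2) -> (4,2)

The budget equals the shortest possible length, so every move has to be on a shortest route through the required cells.
Route from (3,4): down to (4,4), left to (4,3), 2× up (reaching (2,3)), left to (2,2), 2× down (reaching (4,2)) — 7 moves in all.
Check: all required cells visited; 7 ≤ 7 moves.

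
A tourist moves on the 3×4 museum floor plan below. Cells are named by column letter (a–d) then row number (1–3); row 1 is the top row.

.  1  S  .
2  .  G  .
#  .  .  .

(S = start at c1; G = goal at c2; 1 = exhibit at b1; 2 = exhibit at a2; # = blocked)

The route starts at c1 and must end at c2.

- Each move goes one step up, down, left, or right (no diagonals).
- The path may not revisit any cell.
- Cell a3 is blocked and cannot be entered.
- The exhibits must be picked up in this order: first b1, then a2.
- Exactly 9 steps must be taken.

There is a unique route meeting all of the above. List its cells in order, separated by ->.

c1 -> b1 -> a1 -> a2 -> b2 -> b3 -> c3 -> d3 -> d2 -> c2

The waypoints must appear in the order b1, a2, with no cell reused.
Route from c1: 2× left (reaching a1), down to a2, right to b2, down to b3, 2× right (reaching d3), up to d2, left to c2 — 9 moves in all.
Check: order respected (1 at step 1, 2 at step 3); 9 moves as required.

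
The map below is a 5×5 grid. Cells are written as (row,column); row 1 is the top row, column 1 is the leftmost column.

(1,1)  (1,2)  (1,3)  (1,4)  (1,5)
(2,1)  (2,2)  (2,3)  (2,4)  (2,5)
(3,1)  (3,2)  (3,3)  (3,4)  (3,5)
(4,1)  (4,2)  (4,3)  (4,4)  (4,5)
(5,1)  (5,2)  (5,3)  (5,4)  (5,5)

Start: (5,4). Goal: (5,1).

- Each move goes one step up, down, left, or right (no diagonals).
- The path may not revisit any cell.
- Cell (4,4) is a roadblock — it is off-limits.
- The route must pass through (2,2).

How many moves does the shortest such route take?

Any route passes through (2,2) somewhere between (5,4) and (5,1). Summing Manhattan distances along the two legs ((5,4) → (2,2) → (5,1)) gives a lower bound of 5 + 4 = 9 moves.
A route of 9 moves achieves this: (5,4) → (5,3) → (4,3) → (3,3) → (2,3) → (2,2) → (3,2) → (4,2) → (5,2) → (5,1).
Since 9 matches the lower bound, it is optimal.

9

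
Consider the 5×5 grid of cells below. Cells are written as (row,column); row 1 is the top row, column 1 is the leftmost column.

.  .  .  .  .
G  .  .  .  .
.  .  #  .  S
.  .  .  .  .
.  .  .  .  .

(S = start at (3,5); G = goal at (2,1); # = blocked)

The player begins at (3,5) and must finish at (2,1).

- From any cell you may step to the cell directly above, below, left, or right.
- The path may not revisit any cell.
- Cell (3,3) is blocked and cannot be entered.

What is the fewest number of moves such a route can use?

5

The Manhattan distance from (3,5) to (2,1) is |3−2| + |5−1| = 5, so at least 5 moves are needed.
A route of 5 moves achieves this: (3,5) → (2,5) → (2,4) → (2,3) → (2,2) → (2,1).
Since 5 matches the lower bound, it is optimal.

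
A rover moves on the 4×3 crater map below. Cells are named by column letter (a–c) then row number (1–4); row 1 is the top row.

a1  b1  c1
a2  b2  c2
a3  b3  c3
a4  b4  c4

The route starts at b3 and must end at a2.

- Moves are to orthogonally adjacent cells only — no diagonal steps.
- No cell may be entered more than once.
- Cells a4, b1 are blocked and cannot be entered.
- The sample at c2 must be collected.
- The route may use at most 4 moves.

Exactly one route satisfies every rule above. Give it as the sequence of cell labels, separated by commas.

b3, c3, c2, b2, a2

The budget equals the shortest possible length, so every move has to be on a shortest route through the required cells.
Route from b3: right 1 to c3, up 1 to c2, left 2 to a2 — 4 moves in all.
Check: all required cells visited; 4 ≤ 4 moves.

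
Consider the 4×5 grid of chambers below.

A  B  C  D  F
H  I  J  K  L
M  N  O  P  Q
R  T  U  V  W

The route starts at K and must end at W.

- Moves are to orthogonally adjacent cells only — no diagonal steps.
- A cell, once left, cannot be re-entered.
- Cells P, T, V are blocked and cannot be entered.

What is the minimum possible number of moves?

3

The Manhattan distance from K to W is |2−4| + |4−5| = 3, so at least 3 moves are needed.
A route of 3 moves achieves this: K → L → Q → W.
Since 3 matches the lower bound, it is optimal.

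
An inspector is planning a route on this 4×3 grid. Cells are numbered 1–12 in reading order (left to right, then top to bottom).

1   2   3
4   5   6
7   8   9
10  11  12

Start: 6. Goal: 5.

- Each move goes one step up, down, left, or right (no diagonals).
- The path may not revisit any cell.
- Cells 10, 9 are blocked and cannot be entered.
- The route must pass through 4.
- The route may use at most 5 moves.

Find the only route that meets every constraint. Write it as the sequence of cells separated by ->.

The 5-move cap with required stops at 4 leaves no slack for detours.
Route from 6: up to 3, 2× left (reaching 1), down to 4, right to 5 — 5 moves in all.
Check: all required cells visited; 5 ≤ 5 moves.

6 -> 3 -> 2 -> 1 -> 4 -> 5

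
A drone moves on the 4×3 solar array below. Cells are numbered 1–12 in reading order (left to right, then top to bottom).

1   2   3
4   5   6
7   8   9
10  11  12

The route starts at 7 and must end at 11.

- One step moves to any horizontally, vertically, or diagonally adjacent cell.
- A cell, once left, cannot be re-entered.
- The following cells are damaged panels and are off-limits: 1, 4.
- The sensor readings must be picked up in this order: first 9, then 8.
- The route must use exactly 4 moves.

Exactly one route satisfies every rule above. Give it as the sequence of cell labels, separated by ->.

The waypoints must appear in the order 9, 8, with no cell reused.
Route from 7: up-right to 5, down-right to 9, left to 8, down to 11 — 4 moves in all.
Check: order respected (9 at step 2, 8 at step 3); 4 moves as required.

7 -> 5 -> 9 -> 8 -> 11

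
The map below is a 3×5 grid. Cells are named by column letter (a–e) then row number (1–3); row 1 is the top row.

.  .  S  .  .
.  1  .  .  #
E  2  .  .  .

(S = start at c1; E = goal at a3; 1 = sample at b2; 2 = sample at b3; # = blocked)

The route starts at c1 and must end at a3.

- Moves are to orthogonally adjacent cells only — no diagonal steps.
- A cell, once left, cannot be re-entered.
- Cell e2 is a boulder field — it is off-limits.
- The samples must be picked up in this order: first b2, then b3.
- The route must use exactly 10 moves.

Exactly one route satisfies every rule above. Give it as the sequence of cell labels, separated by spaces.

The waypoints must appear in the order b2, b3, with no cell reused.
Route from c1: 2× left (reaching a1), down to a2, 3× right (reaching d2), down to d3, 3× left (reaching a3) — 10 moves in all.
Check: order respected (1 at step 4, 2 at step 9); 10 moves as required.

c1 b1 a1 a2 b2 c2 d2 d3 c3 b3 a3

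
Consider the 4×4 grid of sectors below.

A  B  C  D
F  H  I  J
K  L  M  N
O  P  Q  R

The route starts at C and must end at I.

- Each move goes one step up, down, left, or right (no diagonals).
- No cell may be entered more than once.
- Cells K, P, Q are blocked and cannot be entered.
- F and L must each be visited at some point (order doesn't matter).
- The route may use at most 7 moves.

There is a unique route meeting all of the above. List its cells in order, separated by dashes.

C - B - A - F - H - L - M - I

Any route must reach F and L and still end at I within 7 moves, so the order of the required stops is forced.
Route from C: 2× left (reaching A), down to F, right to H, down to L, right to M, up to I — 7 moves in all.
Check: all required cells visited; 7 ≤ 7 moves.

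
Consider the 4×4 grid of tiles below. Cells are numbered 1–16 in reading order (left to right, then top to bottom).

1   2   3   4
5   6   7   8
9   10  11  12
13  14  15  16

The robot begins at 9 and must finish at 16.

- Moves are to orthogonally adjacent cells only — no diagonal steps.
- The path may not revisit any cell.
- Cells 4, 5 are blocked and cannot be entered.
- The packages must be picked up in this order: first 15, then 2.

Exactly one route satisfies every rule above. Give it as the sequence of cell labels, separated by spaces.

9 13 14 15 11 10 6 2 3 7 8 12 16

The waypoints must appear in the order 15, 2, with no cell reused.
Route from 9: down 1 to 13, right 2 to 15, up 1 to 11, left 1 to 10, up 2 to 2, right 1 to 3, down 1 to 7, right 1 to 8, down 2 to 16 — 12 moves in all.
Check: order respected (15 at step 3, 2 at step 7).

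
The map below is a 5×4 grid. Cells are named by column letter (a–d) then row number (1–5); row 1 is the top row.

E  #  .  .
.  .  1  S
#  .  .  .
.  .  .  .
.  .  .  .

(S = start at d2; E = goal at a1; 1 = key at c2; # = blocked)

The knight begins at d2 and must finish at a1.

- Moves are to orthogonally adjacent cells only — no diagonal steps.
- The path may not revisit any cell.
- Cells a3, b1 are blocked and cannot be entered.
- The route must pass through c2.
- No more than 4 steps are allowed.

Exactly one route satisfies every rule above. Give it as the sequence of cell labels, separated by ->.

d2 -> c2 -> b2 -> a2 -> a1

Any route must reach c2 and still end at a1 within 4 moves, so the order of the required stops is forced.
Route from d2: 3× left (reaching a2), up to a1 — 4 moves in all.
Check: all required cells visited; 4 ≤ 4 moves.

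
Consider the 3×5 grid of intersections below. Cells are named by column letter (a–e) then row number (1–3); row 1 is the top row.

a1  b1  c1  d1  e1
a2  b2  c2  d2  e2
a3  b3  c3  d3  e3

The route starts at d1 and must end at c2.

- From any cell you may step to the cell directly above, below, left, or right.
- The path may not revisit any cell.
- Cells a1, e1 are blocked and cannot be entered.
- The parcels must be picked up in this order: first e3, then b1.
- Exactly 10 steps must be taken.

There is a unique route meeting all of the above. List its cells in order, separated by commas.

The waypoints must appear in the order e3, b1, with no cell reused.
Route from d1: down to d2, right to e2, down to e3, 3× left (reaching b3), 2× up (reaching b1), right to c1, down to c2 — 10 moves in all.
Check: order respected (e3 at step 3, b1 at step 8); 10 moves as required.

d1, d2, e2, e3, d3, c3, b3, b2, b1, c1, c2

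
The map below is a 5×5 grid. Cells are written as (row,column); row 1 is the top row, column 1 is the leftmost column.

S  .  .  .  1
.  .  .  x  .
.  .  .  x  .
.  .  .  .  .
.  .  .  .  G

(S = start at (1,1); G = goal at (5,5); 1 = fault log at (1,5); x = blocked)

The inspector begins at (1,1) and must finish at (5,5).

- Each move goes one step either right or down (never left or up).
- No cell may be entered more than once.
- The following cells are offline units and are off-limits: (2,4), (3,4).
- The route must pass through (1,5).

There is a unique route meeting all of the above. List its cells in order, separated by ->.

Moves only go right or down, so the column and row indices never decrease.
Route from (1,1): 4× right (reaching (1,5)), 4× down (reaching (5,5)) — 8 moves in all.
Check: all required cells visited.

(1,1) -> (1,2) -> (1,3) -> (1,4) -> (1,5) -> (2,5) -> (3,5) -> (4,5) -> (5,5)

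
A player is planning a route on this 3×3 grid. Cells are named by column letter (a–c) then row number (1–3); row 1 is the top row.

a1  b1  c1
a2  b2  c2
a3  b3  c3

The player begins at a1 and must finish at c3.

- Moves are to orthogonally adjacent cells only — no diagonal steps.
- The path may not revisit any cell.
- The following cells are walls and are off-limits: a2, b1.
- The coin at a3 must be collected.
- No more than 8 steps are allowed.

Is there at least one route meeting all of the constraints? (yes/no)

no

The blocked cells wall a3 off from a1 completely — no sequence of moves reaches it at all, so no route can satisfy the rules.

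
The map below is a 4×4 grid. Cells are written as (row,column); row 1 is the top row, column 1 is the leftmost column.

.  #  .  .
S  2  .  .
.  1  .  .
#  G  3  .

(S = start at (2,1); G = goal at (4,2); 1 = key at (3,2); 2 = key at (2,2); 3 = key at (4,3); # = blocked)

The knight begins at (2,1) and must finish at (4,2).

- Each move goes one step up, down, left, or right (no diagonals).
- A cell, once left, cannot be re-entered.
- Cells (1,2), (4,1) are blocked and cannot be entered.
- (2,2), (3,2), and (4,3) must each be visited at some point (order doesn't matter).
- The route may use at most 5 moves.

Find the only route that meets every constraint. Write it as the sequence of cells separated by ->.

(2,1) -> (2,2) -> (3,2) -> (3,3) -> (4,3) -> (4,2)

The budget equals the shortest possible length, so every move has to be on a shortest route through the required cells.
Route from (2,1): right 1 to (2,2), down 1 to (3,2), right 1 to (3,3), down 1 to (4,3), left 1 to (4,2) — 5 moves in all.
Check: all required cells visited; 5 ≤ 5 moves.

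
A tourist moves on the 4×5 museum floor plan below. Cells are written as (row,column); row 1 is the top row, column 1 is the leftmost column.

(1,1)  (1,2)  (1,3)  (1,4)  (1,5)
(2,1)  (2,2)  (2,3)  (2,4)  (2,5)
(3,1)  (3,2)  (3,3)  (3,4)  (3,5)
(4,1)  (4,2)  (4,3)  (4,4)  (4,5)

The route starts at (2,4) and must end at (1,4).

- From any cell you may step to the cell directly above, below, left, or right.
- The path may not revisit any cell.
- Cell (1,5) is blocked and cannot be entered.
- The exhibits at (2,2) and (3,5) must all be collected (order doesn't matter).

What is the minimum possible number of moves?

Any route passes through (2,2) and (3,5) in some order between (2,4) and (1,4). Summing Manhattan distances along each leg and taking the cheapest ordering ((2,4) → (3,5) → (2,2) → (1,4)) gives a lower bound of 2 + 4 + 3 = 9 moves.
A route of 9 moves achieves this: (2,4) → (2,5) → (3,5) → (3,4) → (3,3) → (2,3) → (2,2) → (1,2) → (1,3) → (1,4).
Since 9 matches the lower bound, it is optimal.

9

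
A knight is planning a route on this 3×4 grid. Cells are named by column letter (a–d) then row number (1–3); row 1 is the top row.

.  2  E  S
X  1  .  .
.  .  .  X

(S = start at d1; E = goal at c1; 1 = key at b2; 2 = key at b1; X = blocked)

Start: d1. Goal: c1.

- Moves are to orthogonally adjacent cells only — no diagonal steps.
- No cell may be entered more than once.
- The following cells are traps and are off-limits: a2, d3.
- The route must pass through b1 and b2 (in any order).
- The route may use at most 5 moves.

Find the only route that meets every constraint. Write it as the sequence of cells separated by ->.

The 5-move cap with required stops at b1, b2 leaves no slack for detours.
Route from d1: down to d2, 2× left (reaching b2), up to b1, right to c1 — 5 moves in all.
Check: all required cells visited; 5 ≤ 5 moves.

d1 -> d2 -> c2 -> b2 -> b1 -> c1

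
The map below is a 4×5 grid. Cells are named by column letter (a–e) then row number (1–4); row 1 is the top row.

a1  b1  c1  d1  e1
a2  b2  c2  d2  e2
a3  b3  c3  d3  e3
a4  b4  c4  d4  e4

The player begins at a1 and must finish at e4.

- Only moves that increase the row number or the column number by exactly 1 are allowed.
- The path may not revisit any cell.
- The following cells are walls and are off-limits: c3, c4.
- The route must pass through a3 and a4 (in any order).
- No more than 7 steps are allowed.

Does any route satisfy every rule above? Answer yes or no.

Right/down moves force the required cells to be taken in the order a3, a4. Every right/down route from a4 to e4 runs into a blocked cell, so that leg cannot be completed.

no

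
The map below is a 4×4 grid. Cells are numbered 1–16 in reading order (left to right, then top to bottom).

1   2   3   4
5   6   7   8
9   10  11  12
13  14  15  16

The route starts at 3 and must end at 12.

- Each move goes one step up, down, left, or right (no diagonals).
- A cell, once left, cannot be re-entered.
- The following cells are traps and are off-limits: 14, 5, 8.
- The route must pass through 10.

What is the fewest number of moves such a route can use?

Any route passes through 10 somewhere between 3 and 12. Summing Manhattan distances along the two legs (3 → 10 → 12) gives a lower bound of 3 + 2 = 5 moves.
A route of 5 moves achieves this: 3 → 7 → 6 → 10 → 11 → 12.
Since 5 matches the lower bound, it is optimal.

5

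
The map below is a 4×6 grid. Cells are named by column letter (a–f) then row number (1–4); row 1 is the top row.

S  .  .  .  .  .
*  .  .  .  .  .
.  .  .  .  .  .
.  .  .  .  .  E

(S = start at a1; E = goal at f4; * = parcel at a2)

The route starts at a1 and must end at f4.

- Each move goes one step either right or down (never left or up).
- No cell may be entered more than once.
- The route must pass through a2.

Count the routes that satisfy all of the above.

21

A right/down-only route from a1 to f4 makes exactly 3 down-moves and 5 right-moves in some order.
With no other constraints that would be C(8,3) = 56 routes.
Split at a2 and multiply the segment counts: a1→a2: 1; a2→f4: 21; product = 21.
That gives 21 routes.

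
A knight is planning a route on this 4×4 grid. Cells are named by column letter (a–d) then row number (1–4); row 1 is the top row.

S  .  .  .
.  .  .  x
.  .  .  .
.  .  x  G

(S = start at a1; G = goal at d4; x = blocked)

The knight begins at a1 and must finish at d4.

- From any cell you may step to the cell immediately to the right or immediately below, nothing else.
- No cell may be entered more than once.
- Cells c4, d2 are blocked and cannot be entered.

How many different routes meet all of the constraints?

A right/down-only route from a1 to d4 makes exactly 3 down-moves and 3 right-moves in some order.
With no other constraints that would be C(6,3) = 20 routes.
Subtract routes through each blocked cell (inclusion–exclusion for overlaps): − through d2: 4 − through c4: 10 → 6.
That gives 6 routes.

6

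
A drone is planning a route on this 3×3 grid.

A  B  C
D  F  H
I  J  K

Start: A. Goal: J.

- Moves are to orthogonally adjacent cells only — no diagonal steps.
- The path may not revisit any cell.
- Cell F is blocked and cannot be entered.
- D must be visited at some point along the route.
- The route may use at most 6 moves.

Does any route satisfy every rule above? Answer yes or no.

yes

One route that works: A → D → I → J.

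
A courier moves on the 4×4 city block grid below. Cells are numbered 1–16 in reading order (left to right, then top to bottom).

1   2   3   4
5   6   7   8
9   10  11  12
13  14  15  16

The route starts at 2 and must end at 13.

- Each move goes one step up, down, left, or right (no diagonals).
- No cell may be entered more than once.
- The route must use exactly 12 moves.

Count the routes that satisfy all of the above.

Need simple routes of exactly 12 moves from 2 to 13 (Manhattan distance 4, so 4 moves are spent on a detour and 4 undoing it).
Branch systematically from the start, pruning whenever the remaining move budget drops below the Manhattan distance to 13 or differs from it in parity. Grouping the completions by first move — via 6: 6; via 1: 14; via 3: 16 — and summing: 6 + 14 + 16 = 36.
That gives 36 routes.

36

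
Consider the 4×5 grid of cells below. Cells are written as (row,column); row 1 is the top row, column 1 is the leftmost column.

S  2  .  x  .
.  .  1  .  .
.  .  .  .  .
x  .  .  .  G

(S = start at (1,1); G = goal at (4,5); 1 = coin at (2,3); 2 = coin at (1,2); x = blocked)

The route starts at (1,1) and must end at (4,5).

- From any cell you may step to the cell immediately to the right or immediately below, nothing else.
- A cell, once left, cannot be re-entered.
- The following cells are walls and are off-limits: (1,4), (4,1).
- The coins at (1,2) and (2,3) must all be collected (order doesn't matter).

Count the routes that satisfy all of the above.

12

A right/down-only route from (1,1) to (4,5) makes exactly 3 down-moves and 4 right-moves in some order.
With no other constraints that would be C(7,3) = 35 routes.
A monotone route can only reach the required cells in the order (1,2), (2,3), so split there and multiply the segment counts (each segment already excludes blocked cells): (1,1)→(1,2): 1; (1,2)→(2,3): 2; (2,3)→(4,5): 6; product = 12.
That gives 12 routes.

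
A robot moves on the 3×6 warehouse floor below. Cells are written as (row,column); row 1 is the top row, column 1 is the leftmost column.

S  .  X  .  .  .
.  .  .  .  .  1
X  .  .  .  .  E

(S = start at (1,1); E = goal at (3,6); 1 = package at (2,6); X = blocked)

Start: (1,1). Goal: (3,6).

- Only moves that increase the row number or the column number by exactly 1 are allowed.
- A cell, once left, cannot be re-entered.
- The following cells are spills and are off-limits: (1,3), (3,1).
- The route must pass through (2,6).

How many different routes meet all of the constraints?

A right/down-only route from (1,1) to (3,6) makes exactly 2 down-moves and 5 right-moves in some order.
With no other constraints that would be C(7,2) = 21 routes.
Split at (2,6) and multiply the segment counts (each segment already excludes blocked cells): (1,1)→(2,6): 2; (2,6)→(3,6): 1; product = 2.
That gives 2 routes.

2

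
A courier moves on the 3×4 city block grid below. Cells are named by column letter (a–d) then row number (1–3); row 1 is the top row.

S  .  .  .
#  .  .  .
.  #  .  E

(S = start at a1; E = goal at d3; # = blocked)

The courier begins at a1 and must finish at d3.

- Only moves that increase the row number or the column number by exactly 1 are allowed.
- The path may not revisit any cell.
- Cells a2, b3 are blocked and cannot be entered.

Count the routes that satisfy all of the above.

5

A right/down-only route from a1 to d3 makes exactly 2 down-moves and 3 right-moves in some order.
With no other constraints that would be C(5,2) = 10 routes.
Subtract routes through each blocked cell (inclusion–exclusion for overlaps): − through a2: 4 − through b3: 3 + through a2&b3: 2 → 5.
That gives 5 routes.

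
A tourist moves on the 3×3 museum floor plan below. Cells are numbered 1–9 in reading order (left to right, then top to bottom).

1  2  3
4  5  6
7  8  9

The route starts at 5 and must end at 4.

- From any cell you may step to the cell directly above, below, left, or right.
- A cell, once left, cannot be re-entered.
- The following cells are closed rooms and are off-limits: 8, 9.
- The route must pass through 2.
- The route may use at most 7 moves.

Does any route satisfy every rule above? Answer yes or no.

yes

One route that works: 5 → 2 → 1 → 4.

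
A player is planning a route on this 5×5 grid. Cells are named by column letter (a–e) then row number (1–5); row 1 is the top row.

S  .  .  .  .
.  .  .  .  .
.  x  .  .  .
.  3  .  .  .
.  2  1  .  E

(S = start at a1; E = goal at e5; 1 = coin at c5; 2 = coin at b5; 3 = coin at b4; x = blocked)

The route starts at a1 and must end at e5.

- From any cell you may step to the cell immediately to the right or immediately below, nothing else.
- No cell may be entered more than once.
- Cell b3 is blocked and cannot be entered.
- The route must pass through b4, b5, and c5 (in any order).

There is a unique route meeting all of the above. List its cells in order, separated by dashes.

Moves only go right or down, so the column and row indices never decrease.
Route from a1: 3× down (reaching a4), right to b4, down to b5, 3× right (reaching e5) — 8 moves in all.
Check: all required cells visited.

a1 - a2 - a3 - a4 - b4 - b5 - c5 - d5 - e5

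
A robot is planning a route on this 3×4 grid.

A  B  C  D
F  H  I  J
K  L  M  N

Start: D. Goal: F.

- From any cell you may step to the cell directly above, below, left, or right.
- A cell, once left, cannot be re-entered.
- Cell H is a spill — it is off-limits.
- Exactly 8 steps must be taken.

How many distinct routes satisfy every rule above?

Need simple routes of exactly 8 moves from D to F (Manhattan distance 4, so 2 moves are spent on a detour and 2 undoing it).
Enumerating: D J N M I C B A F | D C I J N M L K F.
That gives 2 routes.

2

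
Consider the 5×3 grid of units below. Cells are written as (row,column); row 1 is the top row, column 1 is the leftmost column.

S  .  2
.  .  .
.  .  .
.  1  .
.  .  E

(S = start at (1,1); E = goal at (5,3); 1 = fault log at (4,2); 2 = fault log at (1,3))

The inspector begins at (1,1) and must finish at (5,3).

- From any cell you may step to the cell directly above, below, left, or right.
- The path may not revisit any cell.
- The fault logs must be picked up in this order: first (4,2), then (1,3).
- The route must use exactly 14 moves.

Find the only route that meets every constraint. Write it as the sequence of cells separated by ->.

The waypoints must appear in the order (4,2), (1,3), with no cell reused.
Route from (1,1): down 4 to (5,1), right 1 to (5,2), up 4 to (1,2), right 1 to (1,3), down 4 to (5,3) — 14 moves in all.
Check: order respected (1 at step 6, 2 at step 10); 14 moves as required.

(1,1) -> (2,1) -> (3,1) -> (4,1) -> (5,1) -> (5,2) -> (4,2) -> (3,2) -> (2,2) -> (1,2) -> (1,3) -> (2,3) -> (3,3) -> (4,3) -> (5,3)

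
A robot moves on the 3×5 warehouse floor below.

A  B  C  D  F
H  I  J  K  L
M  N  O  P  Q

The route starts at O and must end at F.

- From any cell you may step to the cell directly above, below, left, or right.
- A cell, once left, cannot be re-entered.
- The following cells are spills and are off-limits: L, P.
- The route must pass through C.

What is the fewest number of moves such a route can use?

4

Any route passes through C somewhere between O and F. Summing Manhattan distances along the two legs (O → C → F) gives a lower bound of 2 + 2 = 4 moves.
A route of 4 moves achieves this: O → J → C → D → F.
Since 4 matches the lower bound, it is optimal.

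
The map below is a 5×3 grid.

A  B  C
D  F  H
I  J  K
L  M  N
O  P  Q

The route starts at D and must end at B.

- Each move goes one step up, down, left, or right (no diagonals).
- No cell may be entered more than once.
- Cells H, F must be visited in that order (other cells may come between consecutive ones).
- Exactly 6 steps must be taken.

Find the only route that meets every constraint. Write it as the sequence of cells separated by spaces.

D I J K H F B

The waypoints must appear in the order H, F, with no cell reused.
Route from D: down 1 to I, right 2 to K, up 1 to H, left 1 to F, up 1 to B — 6 moves in all.
Check: order respected (H at step 4, F at step 5); 6 moves as required.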